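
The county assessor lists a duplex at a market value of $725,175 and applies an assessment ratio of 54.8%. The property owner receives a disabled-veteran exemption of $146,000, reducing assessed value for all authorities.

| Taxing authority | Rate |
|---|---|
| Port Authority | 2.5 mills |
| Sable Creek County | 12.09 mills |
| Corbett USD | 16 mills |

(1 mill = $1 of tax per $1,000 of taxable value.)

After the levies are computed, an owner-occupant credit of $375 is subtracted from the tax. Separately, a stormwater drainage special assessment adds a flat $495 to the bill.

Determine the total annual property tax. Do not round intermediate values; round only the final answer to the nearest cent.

Assessed value = $725,175 × 0.548 = $397,395.9
Taxable value = $397,395.9 − $146,000 = $251,395.9
Port Authority: $251,395.9 × 0.0025 = $628.48975
Sable Creek County: $251,395.9 × 0.01209 = $3,039.376431
Corbett USD: $251,395.9 × 0.016 = $4,022.3344
Levies subtotal = $7,690.200581
After credit = $7,690.200581 − $375 = $7,315.200581
Total = $7,315.200581 + $495 = $7,810.200581

$7,810.20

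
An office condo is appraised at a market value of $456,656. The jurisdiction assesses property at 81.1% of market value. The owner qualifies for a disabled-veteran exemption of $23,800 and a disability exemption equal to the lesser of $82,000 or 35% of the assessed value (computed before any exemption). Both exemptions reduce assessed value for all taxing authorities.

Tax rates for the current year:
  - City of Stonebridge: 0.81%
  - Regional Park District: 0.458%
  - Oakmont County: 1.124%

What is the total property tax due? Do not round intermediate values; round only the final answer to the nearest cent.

$6,327.99

Assessed value = $456,656 × 0.811 = $370,348.016
Disability exemption = min($82,000, 35% × $370,348.016) = min($82,000, $129,621.8056) = $82,000 (dollar cap binds)
Taxable value = $370,348.016 − $23,800 − $82,000 = $264,548.016
City of Stonebridge: $264,548.016 × 0.0081 = $2,142.8389296
Regional Park District: $264,548.016 × 0.00458 = $1,211.62991328
Oakmont County: $264,548.016 × 0.01124 = $2,973.51969984
Total = $6,327.98854272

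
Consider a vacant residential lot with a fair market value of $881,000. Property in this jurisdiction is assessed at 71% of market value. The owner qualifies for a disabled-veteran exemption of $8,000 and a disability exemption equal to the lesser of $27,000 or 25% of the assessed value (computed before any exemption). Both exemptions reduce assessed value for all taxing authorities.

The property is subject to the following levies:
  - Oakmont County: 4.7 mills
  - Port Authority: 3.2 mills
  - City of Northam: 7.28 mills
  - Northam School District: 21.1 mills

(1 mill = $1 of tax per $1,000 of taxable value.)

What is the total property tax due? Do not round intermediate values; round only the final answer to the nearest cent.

Assessed value = $881,000 × 0.71 = $625,510
Disability exemption = min($27,000, 25% × $625,510) = min($27,000, $156,377.5) = $27,000 (dollar cap binds)
Taxable value = $625,510 − $8,000 − $27,000 = $590,510
Oakmont County: $590,510 × 0.0047 = $2,775.397
Port Authority: $590,510 × 0.0032 = $1,889.632
City of Northam: $590,510 × 0.00728 = $4,298.9128
Northam School District: $590,510 × 0.0211 = $12,459.761
Total = $21,423.7028

$21,423.70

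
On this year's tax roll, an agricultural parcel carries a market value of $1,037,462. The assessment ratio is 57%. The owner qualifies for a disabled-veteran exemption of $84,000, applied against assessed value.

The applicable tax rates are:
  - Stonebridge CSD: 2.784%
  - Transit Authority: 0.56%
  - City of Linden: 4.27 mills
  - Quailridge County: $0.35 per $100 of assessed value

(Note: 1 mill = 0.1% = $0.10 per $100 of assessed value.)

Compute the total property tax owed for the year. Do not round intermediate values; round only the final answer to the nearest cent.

$20,908.03

Assessed value = $1,037,462 × 0.57 = $591,353.34
Taxable value = $591,353.34 − $84,000 = $507,353.34
Stonebridge CSD: $507,353.34 × 0.02784 = $14,124.7169856
Transit Authority: $507,353.34 × 0.0056 = $2,841.178704
City of Linden: $507,353.34 × 0.00427 = $2,166.3987618
Quailridge County: $507,353.34 × 0.0035 = $1,775.73669
Total = $20,908.0311414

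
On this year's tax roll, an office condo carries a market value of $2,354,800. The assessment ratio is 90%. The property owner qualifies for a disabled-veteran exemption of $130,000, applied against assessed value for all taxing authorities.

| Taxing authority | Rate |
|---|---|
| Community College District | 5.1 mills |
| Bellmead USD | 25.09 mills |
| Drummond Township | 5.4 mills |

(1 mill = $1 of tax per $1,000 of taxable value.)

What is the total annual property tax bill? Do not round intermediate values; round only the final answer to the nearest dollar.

Assessed value = $2,354,800 × 0.9 = $2,119,320
Taxable value = $2,119,320 − $130,000 = $1,989,320
Community College District: $1,989,320 × 0.0051 = $10,145.532
Bellmead USD: $1,989,320 × 0.02509 = $49,912.0388
Drummond Township: $1,989,320 × 0.0054 = $10,742.328
Total = $10,145.532 + $49,912.0388 + $10,742.328 = $70,799.8988

$70,800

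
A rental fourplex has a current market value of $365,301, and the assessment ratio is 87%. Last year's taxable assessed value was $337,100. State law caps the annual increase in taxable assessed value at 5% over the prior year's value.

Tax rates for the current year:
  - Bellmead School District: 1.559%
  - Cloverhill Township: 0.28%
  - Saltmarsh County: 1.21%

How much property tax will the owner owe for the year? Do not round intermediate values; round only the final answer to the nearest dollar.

Uncapped assessed value = $365,301 × 0.87 = $317,811.87
Cap limit = $337,100 × 1.05 = $353,955
Taxable assessed value = min($317,811.87, $353,955) = $317,811.87 (cap does not bind)
Bellmead School District: $317,811.87 × 0.01559 = $4,954.6870533
Cloverhill Township: $317,811.87 × 0.0028 = $889.873236
Saltmarsh County: $317,811.87 × 0.0121 = $3,845.523627
Total = $9,690.0839163

$9,690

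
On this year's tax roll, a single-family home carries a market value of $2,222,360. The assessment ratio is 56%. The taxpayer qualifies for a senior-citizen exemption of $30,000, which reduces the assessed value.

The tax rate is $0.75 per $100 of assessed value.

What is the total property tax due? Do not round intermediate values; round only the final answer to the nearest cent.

$9,108.91

Assessed value = $2,222,360 × 0.56 = $1,244,521.6
Taxable value = $1,244,521.6 − $30,000 = $1,214,521.6
Tax = $1,214,521.6 × 0.0075 = $9,108.912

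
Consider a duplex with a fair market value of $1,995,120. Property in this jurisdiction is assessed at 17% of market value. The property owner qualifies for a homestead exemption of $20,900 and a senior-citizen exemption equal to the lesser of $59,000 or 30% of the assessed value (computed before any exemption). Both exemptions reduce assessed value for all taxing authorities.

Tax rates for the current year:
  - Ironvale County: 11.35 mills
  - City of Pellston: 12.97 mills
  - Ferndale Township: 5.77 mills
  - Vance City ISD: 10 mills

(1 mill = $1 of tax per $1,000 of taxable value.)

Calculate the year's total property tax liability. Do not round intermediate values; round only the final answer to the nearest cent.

$10,394.15

Assessed value = $1,995,120 × 0.17 = $339,170.4
Senior-citizen exemption = min($59,000, 30% × $339,170.4) = min($59,000, $101,751.12) = $59,000 (dollar cap binds)
Taxable value = $339,170.4 − $20,900 − $59,000 = $259,270.4
Ironvale County: $259,270.4 × 0.01135 = $2,942.71904
City of Pellston: $259,270.4 × 0.01297 = $3,362.737088
Ferndale Township: $259,270.4 × 0.00577 = $1,495.990208
Vance City ISD: $259,270.4 × 0.01 = $2,592.704
Total = $10,394.150336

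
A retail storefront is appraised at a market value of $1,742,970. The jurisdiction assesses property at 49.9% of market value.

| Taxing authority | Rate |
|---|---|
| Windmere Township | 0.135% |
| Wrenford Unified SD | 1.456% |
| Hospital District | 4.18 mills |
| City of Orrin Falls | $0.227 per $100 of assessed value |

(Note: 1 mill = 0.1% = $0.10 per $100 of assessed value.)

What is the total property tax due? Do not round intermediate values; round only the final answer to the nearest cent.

Assessed value = $1,742,970 × 0.499 = $869,742.03
Windmere Township: $869,742.03 × 0.00135 = $1,174.1517405
Wrenford Unified SD: $869,742.03 × 0.01456 = $12,663.4439568
Hospital District: $869,742.03 × 0.00418 = $3,635.5216854
City of Orrin Falls: $869,742.03 × 0.00227 = $1,974.3144081
Total = $19,447.4317908

$19,447.43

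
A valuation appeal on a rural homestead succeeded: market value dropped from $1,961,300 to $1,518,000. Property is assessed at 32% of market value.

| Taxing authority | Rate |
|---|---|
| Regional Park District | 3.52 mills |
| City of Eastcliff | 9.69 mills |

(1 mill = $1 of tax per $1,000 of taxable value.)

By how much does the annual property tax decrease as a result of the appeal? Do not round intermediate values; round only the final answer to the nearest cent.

Old assessed value = $1,961,300 × 0.32 = $627,616
New assessed value = $1,518,000 × 0.32 = $485,760
Combined rate = 0.00352 + 0.00969 = 0.01321
Old tax = $627,616 × 0.01321 = $8,290.80736
New tax = $485,760 × 0.01321 = $6,416.8896
Reduction = $8,290.80736 − $6,416.8896 = $1,873.91776

$1,873.92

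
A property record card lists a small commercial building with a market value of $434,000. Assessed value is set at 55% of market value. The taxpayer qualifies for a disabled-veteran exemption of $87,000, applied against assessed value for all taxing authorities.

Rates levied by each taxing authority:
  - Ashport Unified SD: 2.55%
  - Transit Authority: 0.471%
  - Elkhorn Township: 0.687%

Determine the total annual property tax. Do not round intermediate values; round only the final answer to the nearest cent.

$5,625.04

Assessed value = $434,000 × 0.55 = $238,700
Taxable value = $238,700 − $87,000 = $151,700
Ashport Unified SD: $151,700 × 0.0255 = $3,868.35
Transit Authority: $151,700 × 0.00471 = $714.507
Elkhorn Township: $151,700 × 0.00687 = $1,042.179
Total = $3,868.35 + $714.507 + $1,042.179 = $5,625.036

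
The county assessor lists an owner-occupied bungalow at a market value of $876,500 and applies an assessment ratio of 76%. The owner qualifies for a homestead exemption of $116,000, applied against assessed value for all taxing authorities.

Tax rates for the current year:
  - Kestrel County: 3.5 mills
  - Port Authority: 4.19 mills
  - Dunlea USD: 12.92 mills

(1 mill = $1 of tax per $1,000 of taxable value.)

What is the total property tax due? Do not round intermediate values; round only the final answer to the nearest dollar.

Assessed value = $876,500 × 0.76 = $666,140
Taxable value = $666,140 − $116,000 = $550,140
Kestrel County: $550,140 × 0.0035 = $1,925.49
Port Authority: $550,140 × 0.00419 = $2,305.0866
Dunlea USD: $550,140 × 0.01292 = $7,107.8088
Total = $1,925.49 + $2,305.0866 + $7,107.8088 = $11,338.3854

$11,338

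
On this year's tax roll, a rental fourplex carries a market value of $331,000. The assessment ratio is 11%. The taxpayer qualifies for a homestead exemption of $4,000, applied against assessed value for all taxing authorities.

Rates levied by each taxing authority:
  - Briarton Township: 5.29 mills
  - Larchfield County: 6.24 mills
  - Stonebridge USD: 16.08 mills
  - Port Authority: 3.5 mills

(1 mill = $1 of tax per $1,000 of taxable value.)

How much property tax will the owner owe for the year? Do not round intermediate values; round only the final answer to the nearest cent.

$1,008.28

Assessed value = $331,000 × 0.11 = $36,410
Taxable value = $36,410 − $4,000 = $32,410
Briarton Township: $32,410 × 0.00529 = $171.4489
Larchfield County: $32,410 × 0.00624 = $202.2384
Stonebridge USD: $32,410 × 0.01608 = $521.1528
Port Authority: $32,410 × 0.0035 = $113.435
Total = $171.4489 + $202.2384 + $521.1528 + $113.435 = $1,008.2751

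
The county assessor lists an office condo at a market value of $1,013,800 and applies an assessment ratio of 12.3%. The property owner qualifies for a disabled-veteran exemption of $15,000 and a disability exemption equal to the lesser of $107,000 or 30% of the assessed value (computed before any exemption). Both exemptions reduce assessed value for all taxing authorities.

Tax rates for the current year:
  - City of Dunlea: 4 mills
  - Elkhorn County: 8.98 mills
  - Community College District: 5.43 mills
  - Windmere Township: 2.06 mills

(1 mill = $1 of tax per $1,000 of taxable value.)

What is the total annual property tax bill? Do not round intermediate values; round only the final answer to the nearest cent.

Assessed value = $1,013,800 × 0.123 = $124,697.4
Disability exemption = min($107,000, 30% × $124,697.4) = min($107,000, $37,409.22) = $37,409.22 (percentage binds)
Taxable value = $124,697.4 − $15,000 − $37,409.22 = $72,288.18
City of Dunlea: $72,288.18 × 0.004 = $289.15272
Elkhorn County: $72,288.18 × 0.00898 = $649.1478564
Community College District: $72,288.18 × 0.00543 = $392.5248174
Windmere Township: $72,288.18 × 0.00206 = $148.9136508
Total = $1,479.7390446

$1,479.74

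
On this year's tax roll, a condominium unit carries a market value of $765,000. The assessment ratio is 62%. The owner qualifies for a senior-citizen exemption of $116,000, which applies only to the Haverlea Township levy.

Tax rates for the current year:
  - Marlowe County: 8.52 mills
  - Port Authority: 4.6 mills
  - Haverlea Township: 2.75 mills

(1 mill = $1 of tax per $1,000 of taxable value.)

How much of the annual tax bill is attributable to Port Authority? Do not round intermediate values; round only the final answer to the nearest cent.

Assessed value = $765,000 × 0.62 = $474,300
Port Authority taxable value = $474,300 (exemption does not apply)
Port Authority levy = $474,300 × 0.0046 = $2,181.78

$2,181.78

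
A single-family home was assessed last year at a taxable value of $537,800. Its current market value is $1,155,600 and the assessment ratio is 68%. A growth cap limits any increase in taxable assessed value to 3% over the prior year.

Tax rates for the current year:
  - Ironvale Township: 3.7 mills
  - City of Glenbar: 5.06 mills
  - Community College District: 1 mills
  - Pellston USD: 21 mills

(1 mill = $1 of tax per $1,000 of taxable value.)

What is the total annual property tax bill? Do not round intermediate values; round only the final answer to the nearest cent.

$17,039.01

Uncapped assessed value = $1,155,600 × 0.68 = $785,808
Cap limit = $537,800 × 1.03 = $553,934
Taxable assessed value = min($785,808, $553,934) = $553,934 (cap binds)
Ironvale Township: $553,934 × 0.0037 = $2,049.5558
City of Glenbar: $553,934 × 0.00506 = $2,802.90604
Community College District: $553,934 × 0.001 = $553.934
Pellston USD: $553,934 × 0.021 = $11,632.614
Total = $17,039.00984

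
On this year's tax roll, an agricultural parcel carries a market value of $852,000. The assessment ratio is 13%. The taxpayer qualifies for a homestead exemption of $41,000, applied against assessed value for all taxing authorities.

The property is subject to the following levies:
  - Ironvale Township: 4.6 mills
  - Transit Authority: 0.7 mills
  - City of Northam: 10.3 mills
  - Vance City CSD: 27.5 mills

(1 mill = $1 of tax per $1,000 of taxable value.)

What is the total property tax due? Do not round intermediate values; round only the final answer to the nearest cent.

Assessed value = $852,000 × 0.13 = $110,760
Taxable value = $110,760 − $41,000 = $69,760
Ironvale Township: $69,760 × 0.0046 = $320.896
Transit Authority: $69,760 × 0.0007 = $48.832
City of Northam: $69,760 × 0.0103 = $718.528
Vance City CSD: $69,760 × 0.0275 = $1,918.4
Total = $320.896 + $48.832 + $718.528 + $1,918.4 = $3,006.656

$3,006.66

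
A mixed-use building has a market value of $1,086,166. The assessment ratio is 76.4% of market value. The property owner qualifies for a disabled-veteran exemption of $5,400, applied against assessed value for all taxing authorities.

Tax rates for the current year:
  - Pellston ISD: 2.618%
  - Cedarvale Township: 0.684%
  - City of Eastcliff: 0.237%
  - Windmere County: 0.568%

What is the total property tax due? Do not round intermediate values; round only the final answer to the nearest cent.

Assessed value = $1,086,166 × 0.764 = $829,830.824
Taxable value = $829,830.824 − $5,400 = $824,430.824
Pellston ISD: $824,430.824 × 0.02618 = $21,583.59897232
Cedarvale Township: $824,430.824 × 0.00684 = $5,639.10683616
City of Eastcliff: $824,430.824 × 0.00237 = $1,953.90105288
Windmere County: $824,430.824 × 0.00568 = $4,682.76708032
Total = $21,583.59897232 + $5,639.10683616 + $1,953.90105288 + $4,682.76708032 = $33,859.37394168

$33,859.37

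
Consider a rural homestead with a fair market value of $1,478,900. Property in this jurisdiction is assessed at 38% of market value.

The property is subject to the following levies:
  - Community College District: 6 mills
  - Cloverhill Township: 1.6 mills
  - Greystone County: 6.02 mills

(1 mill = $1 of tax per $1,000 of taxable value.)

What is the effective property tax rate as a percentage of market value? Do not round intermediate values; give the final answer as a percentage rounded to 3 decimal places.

0.518%

Assessed value = $1,478,900 × 0.38 = $561,982
Community College District: $561,982 × 0.006 = $3,371.892
Cloverhill Township: $561,982 × 0.0016 = $899.1712
Greystone County: $561,982 × 0.00602 = $3,383.13164
Total tax = $7,654.19484
Effective rate = $7,654.19484 ÷ $1,478,900 = 0.518% of market value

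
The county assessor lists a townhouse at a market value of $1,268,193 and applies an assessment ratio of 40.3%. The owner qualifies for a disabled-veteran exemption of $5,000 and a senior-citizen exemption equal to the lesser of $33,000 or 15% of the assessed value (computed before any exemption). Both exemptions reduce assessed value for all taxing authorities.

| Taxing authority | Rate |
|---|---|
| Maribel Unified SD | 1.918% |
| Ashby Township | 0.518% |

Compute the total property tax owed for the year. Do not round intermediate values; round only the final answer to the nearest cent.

Assessed value = $1,268,193 × 0.403 = $511,081.779
Senior-citizen exemption = min($33,000, 15% × $511,081.779) = min($33,000, $76,662.26685) = $33,000 (dollar cap binds)
Taxable value = $511,081.779 − $5,000 − $33,000 = $473,081.779
Maribel Unified SD: $473,081.779 × 0.01918 = $9,073.70852122
Ashby Township: $473,081.779 × 0.00518 = $2,450.56361522
Total = $11,524.27213644

$11,524.27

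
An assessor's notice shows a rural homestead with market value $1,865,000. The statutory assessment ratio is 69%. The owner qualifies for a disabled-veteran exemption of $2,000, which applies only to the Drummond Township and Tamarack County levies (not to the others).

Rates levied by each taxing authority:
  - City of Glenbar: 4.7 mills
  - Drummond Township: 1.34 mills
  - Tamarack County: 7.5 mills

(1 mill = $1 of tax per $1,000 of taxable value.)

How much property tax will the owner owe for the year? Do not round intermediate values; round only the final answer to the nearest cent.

Assessed value = $1,865,000 × 0.69 = $1,286,850
City of Glenbar: $1,286,850 × 0.0047 = $6,048.195
Drummond Township: ($1,286,850 − $2,000) × 0.00134 = $1,284,850 × 0.00134 = $1,721.699
Tamarack County: ($1,286,850 − $2,000) × 0.0075 = $1,284,850 × 0.0075 = $9,636.375
Total = $17,406.269

$17,406.27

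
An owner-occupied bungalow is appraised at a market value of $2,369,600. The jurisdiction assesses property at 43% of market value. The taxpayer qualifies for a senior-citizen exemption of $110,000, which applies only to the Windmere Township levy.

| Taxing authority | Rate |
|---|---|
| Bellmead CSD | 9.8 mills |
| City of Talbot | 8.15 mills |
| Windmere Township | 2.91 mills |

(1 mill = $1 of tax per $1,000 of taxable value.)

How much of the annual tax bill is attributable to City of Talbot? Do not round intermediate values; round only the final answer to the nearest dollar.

Assessed value = $2,369,600 × 0.43 = $1,018,928
City of Talbot taxable value = $1,018,928 (exemption does not apply)
City of Talbot levy = $1,018,928 × 0.00815 = $8,304.2632

$8,304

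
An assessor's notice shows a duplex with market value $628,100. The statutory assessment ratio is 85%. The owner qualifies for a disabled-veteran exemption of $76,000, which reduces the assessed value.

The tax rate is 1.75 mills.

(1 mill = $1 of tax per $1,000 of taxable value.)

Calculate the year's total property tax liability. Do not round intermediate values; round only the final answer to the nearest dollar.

$801

Assessed value = $628,100 × 0.85 = $533,885
Taxable value = $533,885 − $76,000 = $457,885
Tax = $457,885 × 0.00175 = $801.29875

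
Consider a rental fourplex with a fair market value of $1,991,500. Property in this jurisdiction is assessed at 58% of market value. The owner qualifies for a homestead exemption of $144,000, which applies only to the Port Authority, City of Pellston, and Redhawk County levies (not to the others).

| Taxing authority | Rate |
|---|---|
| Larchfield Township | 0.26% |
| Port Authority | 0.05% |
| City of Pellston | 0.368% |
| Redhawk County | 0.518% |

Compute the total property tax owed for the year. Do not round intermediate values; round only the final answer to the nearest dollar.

$12,467

Assessed value = $1,991,500 × 0.58 = $1,155,070
Larchfield Township: $1,155,070 × 0.0026 = $3,003.182
Port Authority: ($1,155,070 − $144,000) × 0.0005 = $1,011,070 × 0.0005 = $505.535
City of Pellston: ($1,155,070 − $144,000) × 0.00368 = $1,011,070 × 0.00368 = $3,720.7376
Redhawk County: ($1,155,070 − $144,000) × 0.00518 = $1,011,070 × 0.00518 = $5,237.3426
Total = $12,466.7972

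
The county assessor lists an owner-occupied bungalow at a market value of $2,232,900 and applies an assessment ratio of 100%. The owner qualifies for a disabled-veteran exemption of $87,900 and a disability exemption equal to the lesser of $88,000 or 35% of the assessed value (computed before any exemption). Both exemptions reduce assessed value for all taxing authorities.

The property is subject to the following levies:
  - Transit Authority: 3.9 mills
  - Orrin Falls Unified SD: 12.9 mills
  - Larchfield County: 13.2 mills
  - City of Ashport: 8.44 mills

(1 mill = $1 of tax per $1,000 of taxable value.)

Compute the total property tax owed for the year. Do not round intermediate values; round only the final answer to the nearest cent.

Assessed value = $2,232,900 × 1 = $2,232,900
Disability exemption = min($88,000, 35% × $2,232,900) = min($88,000, $781,515) = $88,000 (dollar cap binds)
Taxable value = $2,232,900 − $87,900 − $88,000 = $2,057,000
Transit Authority: $2,057,000 × 0.0039 = $8,022.3
Orrin Falls Unified SD: $2,057,000 × 0.0129 = $26,535.3
Larchfield County: $2,057,000 × 0.0132 = $27,152.4
City of Ashport: $2,057,000 × 0.00844 = $17,361.08
Total = $79,071.08

$79,071.08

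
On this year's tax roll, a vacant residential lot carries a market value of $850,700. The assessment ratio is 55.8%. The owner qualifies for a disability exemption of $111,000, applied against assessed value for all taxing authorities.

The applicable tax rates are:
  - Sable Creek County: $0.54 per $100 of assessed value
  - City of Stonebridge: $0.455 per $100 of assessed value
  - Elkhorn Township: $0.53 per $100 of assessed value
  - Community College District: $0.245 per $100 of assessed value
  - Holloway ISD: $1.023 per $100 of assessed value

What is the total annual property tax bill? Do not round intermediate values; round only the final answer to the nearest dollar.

$10,158

Assessed value = $850,700 × 0.558 = $474,690.6
Taxable value = $474,690.6 − $111,000 = $363,690.6
Sable Creek County: $363,690.6 × 0.0054 = $1,963.92924
City of Stonebridge: $363,690.6 × 0.00455 = $1,654.79223
Elkhorn Township: $363,690.6 × 0.0053 = $1,927.56018
Community College District: $363,690.6 × 0.00245 = $891.04197
Holloway ISD: $363,690.6 × 0.01023 = $3,720.554838
Total = $1,963.92924 + $1,654.79223 + $1,927.56018 + $891.04197 + $3,720.554838 = $10,157.878458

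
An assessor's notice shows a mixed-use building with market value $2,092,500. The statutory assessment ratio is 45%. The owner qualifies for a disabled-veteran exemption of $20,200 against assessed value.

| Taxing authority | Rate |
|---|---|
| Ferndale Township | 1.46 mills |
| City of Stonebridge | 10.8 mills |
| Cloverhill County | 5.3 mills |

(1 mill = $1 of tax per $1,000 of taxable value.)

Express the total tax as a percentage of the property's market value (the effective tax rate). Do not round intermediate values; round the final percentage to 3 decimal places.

0.773%

Assessed value = $2,092,500 × 0.45 = $941,625
Taxable value = $941,625 − $20,200 = $921,425
Ferndale Township: $921,425 × 0.00146 = $1,345.2805
City of Stonebridge: $921,425 × 0.0108 = $9,951.39
Cloverhill County: $921,425 × 0.0053 = $4,883.5525
Total tax = $16,180.223
Effective rate = $16,180.223 ÷ $2,092,500 = 0.773% of market value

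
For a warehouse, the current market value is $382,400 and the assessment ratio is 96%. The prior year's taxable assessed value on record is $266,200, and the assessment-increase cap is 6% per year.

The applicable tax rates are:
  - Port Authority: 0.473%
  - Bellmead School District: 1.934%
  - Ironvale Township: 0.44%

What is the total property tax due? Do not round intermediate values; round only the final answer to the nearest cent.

$8,033.44

Uncapped assessed value = $382,400 × 0.96 = $367,104
Cap limit = $266,200 × 1.06 = $282,172
Taxable assessed value = min($367,104, $282,172) = $282,172 (cap binds)
Port Authority: $282,172 × 0.00473 = $1,334.67356
Bellmead School District: $282,172 × 0.01934 = $5,457.20648
Ironvale Township: $282,172 × 0.0044 = $1,241.5568
Total = $8,033.43684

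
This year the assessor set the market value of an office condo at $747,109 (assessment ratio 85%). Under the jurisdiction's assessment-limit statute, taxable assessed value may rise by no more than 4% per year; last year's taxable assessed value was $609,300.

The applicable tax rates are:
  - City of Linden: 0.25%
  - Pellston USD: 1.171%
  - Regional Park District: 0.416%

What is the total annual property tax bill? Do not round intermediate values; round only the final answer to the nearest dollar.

Uncapped assessed value = $747,109 × 0.85 = $635,042.65
Cap limit = $609,300 × 1.04 = $633,672
Taxable assessed value = min($635,042.65, $633,672) = $633,672 (cap binds)
City of Linden: $633,672 × 0.0025 = $1,584.18
Pellston USD: $633,672 × 0.01171 = $7,420.29912
Regional Park District: $633,672 × 0.00416 = $2,636.07552
Total = $11,640.55464

$11,641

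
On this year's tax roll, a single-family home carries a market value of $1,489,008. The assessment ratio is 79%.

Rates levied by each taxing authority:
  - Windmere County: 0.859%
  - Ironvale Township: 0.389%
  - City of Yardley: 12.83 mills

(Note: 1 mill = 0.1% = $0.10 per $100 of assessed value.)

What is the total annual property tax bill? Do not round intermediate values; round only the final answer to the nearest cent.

Assessed value = $1,489,008 × 0.79 = $1,176,316.32
Windmere County: $1,176,316.32 × 0.00859 = $10,104.5571888
Ironvale Township: $1,176,316.32 × 0.00389 = $4,575.8704848
City of Yardley: $1,176,316.32 × 0.01283 = $15,092.1383856
Total = $29,772.5660592

$29,772.57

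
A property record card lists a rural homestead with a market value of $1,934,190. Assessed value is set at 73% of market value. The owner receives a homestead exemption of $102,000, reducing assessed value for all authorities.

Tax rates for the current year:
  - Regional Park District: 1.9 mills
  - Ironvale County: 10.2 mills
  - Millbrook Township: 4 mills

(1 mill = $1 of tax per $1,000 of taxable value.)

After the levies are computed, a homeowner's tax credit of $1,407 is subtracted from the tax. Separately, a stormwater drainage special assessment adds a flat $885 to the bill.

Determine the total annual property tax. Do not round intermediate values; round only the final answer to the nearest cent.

Assessed value = $1,934,190 × 0.73 = $1,411,958.7
Taxable value = $1,411,958.7 − $102,000 = $1,309,958.7
Regional Park District: $1,309,958.7 × 0.0019 = $2,488.92153
Ironvale County: $1,309,958.7 × 0.0102 = $13,361.57874
Millbrook Township: $1,309,958.7 × 0.004 = $5,239.8348
Levies subtotal = $21,090.33507
After credit = $21,090.33507 − $1,407 = $19,683.33507
Total = $19,683.33507 + $885 = $20,568.33507

$20,568.34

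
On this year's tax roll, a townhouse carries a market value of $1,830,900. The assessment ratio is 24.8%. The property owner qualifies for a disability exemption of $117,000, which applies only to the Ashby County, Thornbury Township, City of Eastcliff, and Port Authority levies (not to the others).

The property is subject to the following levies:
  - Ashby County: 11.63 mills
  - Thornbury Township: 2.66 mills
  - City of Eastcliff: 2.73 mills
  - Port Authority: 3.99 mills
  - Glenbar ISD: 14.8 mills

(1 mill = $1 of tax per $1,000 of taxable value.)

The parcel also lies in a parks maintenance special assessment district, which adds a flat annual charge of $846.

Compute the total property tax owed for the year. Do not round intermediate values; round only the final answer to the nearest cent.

$14,647.83

Assessed value = $1,830,900 × 0.248 = $454,063.2
Ashby County: ($454,063.2 − $117,000) × 0.01163 = $337,063.2 × 0.01163 = $3,920.045016
Thornbury Township: ($454,063.2 − $117,000) × 0.00266 = $337,063.2 × 0.00266 = $896.588112
City of Eastcliff: ($454,063.2 − $117,000) × 0.00273 = $337,063.2 × 0.00273 = $920.182536
Port Authority: ($454,063.2 − $117,000) × 0.00399 = $337,063.2 × 0.00399 = $1,344.882168
Glenbar ISD: $454,063.2 × 0.0148 = $6,720.13536
Levies subtotal = $13,801.833192
Total = $13,801.833192 + $846 = $14,647.833192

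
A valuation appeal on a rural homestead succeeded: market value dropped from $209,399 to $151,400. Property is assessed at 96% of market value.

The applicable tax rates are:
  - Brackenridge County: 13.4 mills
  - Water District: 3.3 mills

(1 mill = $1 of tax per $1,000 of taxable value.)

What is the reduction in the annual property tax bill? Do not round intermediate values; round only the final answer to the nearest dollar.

$930

Old assessed value = $209,399 × 0.96 = $201,023.04
New assessed value = $151,400 × 0.96 = $145,344
Combined rate = 0.0134 + 0.0033 = 0.0167
Old tax = $201,023.04 × 0.0167 = $3,357.084768
New tax = $145,344 × 0.0167 = $2,427.2448
Reduction = $3,357.084768 − $2,427.2448 = $929.839968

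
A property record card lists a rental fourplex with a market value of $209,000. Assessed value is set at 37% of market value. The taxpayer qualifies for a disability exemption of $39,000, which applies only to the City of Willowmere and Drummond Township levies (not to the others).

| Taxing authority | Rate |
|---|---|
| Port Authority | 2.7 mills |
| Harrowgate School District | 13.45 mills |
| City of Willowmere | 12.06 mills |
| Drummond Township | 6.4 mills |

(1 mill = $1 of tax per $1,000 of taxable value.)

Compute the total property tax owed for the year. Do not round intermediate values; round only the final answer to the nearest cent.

Assessed value = $209,000 × 0.37 = $77,330
Port Authority: $77,330 × 0.0027 = $208.791
Harrowgate School District: $77,330 × 0.01345 = $1,040.0885
City of Willowmere: ($77,330 − $39,000) × 0.01206 = $38,330 × 0.01206 = $462.2598
Drummond Township: ($77,330 − $39,000) × 0.0064 = $38,330 × 0.0064 = $245.312
Total = $1,956.4513

$1,956.45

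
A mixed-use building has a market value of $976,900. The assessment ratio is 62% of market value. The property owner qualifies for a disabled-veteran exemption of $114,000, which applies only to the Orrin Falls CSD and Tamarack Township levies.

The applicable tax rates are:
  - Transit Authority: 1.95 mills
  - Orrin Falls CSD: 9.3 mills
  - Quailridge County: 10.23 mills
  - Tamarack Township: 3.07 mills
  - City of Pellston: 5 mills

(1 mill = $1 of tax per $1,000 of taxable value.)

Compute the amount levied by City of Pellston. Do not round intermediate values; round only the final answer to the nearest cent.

Assessed value = $976,900 × 0.62 = $605,678
City of Pellston taxable value = $605,678 (exemption does not apply)
City of Pellston levy = $605,678 × 0.005 = $3,028.39

$3,028.39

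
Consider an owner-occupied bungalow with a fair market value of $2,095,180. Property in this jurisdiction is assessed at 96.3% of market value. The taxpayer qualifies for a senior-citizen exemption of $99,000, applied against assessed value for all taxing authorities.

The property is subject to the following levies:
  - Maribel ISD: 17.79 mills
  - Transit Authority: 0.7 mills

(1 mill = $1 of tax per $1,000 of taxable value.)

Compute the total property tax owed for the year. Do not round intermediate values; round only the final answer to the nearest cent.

$35,475.99

Assessed value = $2,095,180 × 0.963 = $2,017,658.34
Taxable value = $2,017,658.34 − $99,000 = $1,918,658.34
Maribel ISD: $1,918,658.34 × 0.01779 = $34,132.9318686
Transit Authority: $1,918,658.34 × 0.0007 = $1,343.060838
Total = $34,132.9318686 + $1,343.060838 = $35,475.9927066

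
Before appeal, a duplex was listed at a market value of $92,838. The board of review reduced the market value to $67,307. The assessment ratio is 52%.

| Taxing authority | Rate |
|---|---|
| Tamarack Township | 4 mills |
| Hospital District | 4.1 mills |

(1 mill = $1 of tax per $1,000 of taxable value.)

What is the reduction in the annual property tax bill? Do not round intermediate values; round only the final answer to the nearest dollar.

Old assessed value = $92,838 × 0.52 = $48,275.76
New assessed value = $67,307 × 0.52 = $34,999.64
Combined rate = 0.004 + 0.0041 = 0.0081
Old tax = $48,275.76 × 0.0081 = $391.033656
New tax = $34,999.64 × 0.0081 = $283.497084
Reduction = $391.033656 − $283.497084 = $107.536572

$108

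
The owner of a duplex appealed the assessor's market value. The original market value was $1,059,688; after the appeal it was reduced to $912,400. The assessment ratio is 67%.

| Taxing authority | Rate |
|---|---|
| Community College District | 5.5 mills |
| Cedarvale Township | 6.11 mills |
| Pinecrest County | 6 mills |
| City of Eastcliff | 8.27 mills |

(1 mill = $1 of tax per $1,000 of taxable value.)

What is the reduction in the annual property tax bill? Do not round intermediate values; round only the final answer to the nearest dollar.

$2,554

Old assessed value = $1,059,688 × 0.67 = $709,990.96
New assessed value = $912,400 × 0.67 = $611,308
Combined rate = 0.0055 + 0.00611 + 0.006 + 0.00827 = 0.02588
Old tax = $709,990.96 × 0.02588 = $18,374.5660448
New tax = $611,308 × 0.02588 = $15,820.65104
Reduction = $18,374.5660448 − $15,820.65104 = $2,553.9150048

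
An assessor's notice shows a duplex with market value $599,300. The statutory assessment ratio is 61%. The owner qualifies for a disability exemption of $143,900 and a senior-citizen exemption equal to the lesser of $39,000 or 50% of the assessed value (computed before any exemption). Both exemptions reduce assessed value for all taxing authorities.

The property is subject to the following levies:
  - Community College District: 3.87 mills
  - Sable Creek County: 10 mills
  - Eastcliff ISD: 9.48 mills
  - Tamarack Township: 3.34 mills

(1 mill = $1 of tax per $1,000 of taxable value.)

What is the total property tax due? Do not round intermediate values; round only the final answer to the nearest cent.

Assessed value = $599,300 × 0.61 = $365,573
Senior-citizen exemption = min($39,000, 50% × $365,573) = min($39,000, $182,786.5) = $39,000 (dollar cap binds)
Taxable value = $365,573 − $143,900 − $39,000 = $182,673
Community College District: $182,673 × 0.00387 = $706.94451
Sable Creek County: $182,673 × 0.01 = $1,826.73
Eastcliff ISD: $182,673 × 0.00948 = $1,731.74004
Tamarack Township: $182,673 × 0.00334 = $610.12782
Total = $4,875.54237

$4,875.54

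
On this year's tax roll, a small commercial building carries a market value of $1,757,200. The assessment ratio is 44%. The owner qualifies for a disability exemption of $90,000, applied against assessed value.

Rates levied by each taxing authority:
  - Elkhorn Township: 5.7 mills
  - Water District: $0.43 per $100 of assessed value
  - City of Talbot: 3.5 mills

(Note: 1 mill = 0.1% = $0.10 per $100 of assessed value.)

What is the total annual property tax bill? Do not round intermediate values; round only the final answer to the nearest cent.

Assessed value = $1,757,200 × 0.44 = $773,168
Taxable value = $773,168 − $90,000 = $683,168
Elkhorn Township: $683,168 × 0.0057 = $3,894.0576
Water District: $683,168 × 0.0043 = $2,937.6224
City of Talbot: $683,168 × 0.0035 = $2,391.088
Total = $9,222.768

$9,222.77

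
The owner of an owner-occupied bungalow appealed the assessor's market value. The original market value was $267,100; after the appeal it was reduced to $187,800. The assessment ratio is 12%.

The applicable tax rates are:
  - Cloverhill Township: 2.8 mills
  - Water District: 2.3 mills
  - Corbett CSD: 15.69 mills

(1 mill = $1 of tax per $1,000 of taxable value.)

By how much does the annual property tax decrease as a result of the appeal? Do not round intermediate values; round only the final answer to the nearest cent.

Old assessed value = $267,100 × 0.12 = $32,052
New assessed value = $187,800 × 0.12 = $22,536
Combined rate = 0.0028 + 0.0023 + 0.01569 = 0.02079
Old tax = $32,052 × 0.02079 = $666.36108
New tax = $22,536 × 0.02079 = $468.52344
Reduction = $666.36108 − $468.52344 = $197.83764

$197.84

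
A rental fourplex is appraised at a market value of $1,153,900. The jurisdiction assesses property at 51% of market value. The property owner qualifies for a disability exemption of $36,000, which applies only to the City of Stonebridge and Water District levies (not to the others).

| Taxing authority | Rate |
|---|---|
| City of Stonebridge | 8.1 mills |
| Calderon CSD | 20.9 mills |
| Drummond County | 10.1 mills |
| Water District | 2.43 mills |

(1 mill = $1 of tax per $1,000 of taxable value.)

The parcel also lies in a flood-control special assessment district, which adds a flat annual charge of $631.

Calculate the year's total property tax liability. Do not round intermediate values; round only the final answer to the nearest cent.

Assessed value = $1,153,900 × 0.51 = $588,489
City of Stonebridge: ($588,489 − $36,000) × 0.0081 = $552,489 × 0.0081 = $4,475.1609
Calderon CSD: $588,489 × 0.0209 = $12,299.4201
Drummond County: $588,489 × 0.0101 = $5,943.7389
Water District: ($588,489 − $36,000) × 0.00243 = $552,489 × 0.00243 = $1,342.54827
Levies subtotal = $24,060.86817
Total = $24,060.86817 + $631 = $24,691.86817

$24,691.87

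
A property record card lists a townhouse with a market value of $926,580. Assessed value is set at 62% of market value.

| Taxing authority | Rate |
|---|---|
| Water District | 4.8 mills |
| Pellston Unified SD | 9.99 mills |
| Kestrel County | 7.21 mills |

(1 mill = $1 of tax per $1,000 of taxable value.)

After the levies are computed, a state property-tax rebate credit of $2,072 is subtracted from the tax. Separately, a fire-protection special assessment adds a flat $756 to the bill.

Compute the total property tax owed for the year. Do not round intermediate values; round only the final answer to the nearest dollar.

$11,323

Assessed value = $926,580 × 0.62 = $574,479.6
Water District: $574,479.6 × 0.0048 = $2,757.50208
Pellston Unified SD: $574,479.6 × 0.00999 = $5,739.051204
Kestrel County: $574,479.6 × 0.00721 = $4,141.997916
Levies subtotal = $12,638.5512
After credit = $12,638.5512 − $2,072 = $10,566.5512
Total = $10,566.5512 + $756 = $11,322.5512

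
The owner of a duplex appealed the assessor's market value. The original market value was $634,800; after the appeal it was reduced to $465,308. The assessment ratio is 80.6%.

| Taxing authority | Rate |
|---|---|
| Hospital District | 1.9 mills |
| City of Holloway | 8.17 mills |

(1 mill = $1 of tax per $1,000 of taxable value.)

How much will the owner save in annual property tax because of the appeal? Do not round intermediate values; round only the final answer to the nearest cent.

Old assessed value = $634,800 × 0.806 = $511,648.8
New assessed value = $465,308 × 0.806 = $375,038.248
Combined rate = 0.0019 + 0.00817 = 0.01007
Old tax = $511,648.8 × 0.01007 = $5,152.303416
New tax = $375,038.248 × 0.01007 = $3,776.63515736
Reduction = $5,152.303416 − $3,776.63515736 = $1,375.66825864

$1,375.67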